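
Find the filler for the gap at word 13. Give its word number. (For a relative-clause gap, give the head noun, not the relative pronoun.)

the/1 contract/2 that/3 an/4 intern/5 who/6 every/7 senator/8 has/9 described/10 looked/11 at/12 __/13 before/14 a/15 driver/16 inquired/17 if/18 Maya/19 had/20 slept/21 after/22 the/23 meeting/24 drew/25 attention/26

The gap at 13 is the prepositional object of "looked", inside a relative clause.
The relative pronoun is "that" (word 3); it is bound by the head noun immediately before it.
Its filler is the head noun "contract", at word 2.

2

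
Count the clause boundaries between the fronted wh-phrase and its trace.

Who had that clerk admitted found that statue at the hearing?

"who" is extracted from the subject of "found".
Boundaries crossed, outermost first: [Ø] — 1 in total.

1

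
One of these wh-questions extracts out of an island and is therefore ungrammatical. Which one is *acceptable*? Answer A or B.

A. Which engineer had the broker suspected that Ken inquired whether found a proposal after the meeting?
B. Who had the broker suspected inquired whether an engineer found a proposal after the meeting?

In A, the wh-phrase is extracted from inside a wh-island (introduced by "whether"), which blocks movement.
In B, the extraction path crosses only that-complement boundaries, which are transparent.
So B is grammatical.

B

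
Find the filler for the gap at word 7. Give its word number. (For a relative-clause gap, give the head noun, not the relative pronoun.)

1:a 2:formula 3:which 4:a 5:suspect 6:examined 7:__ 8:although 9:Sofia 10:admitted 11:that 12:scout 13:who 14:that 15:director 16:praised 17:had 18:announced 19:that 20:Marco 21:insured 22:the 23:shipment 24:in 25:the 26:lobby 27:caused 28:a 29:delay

2

The gap at 7 is the object of "examined", inside a relative clause.
The relative pronoun is "which" (word 3); it is bound by the head noun immediately before it.
Its filler is the head noun "formula", at word 2.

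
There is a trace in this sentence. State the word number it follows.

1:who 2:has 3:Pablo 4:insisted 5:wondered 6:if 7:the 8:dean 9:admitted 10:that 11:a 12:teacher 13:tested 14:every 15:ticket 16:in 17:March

4

The displaced element is "who" (word 1).
It is linked across 1 clause boundary (Ø).
It functions as the subject of "wondered", so the gap sits immediately after word 4 ("insisted").
Base order: Pablo has insisted who wondered if the dean admitted that a teacher tested every ticket in March.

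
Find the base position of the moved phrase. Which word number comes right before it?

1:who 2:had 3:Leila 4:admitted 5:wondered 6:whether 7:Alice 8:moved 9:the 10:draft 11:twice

4

The displaced element is "who" (word 1).
It is linked across 1 clause boundary (Ø).
It functions as the subject of "wondered", so the gap sits immediately after word 4 ("admitted").
Base order: Leila had admitted that who wondered whether Alice moved the draft twice.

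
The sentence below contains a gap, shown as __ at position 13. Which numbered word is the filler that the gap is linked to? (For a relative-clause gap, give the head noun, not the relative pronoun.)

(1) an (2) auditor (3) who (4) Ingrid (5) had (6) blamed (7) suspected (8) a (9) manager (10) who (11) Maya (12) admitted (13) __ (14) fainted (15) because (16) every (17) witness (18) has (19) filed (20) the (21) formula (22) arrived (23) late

The gap at 13 is the subject of "fainted", inside a relative clause.
The relative pronoun is "who" (word 10); it is bound by the head noun immediately before it.
Its filler is the head noun "manager", at word 9.

9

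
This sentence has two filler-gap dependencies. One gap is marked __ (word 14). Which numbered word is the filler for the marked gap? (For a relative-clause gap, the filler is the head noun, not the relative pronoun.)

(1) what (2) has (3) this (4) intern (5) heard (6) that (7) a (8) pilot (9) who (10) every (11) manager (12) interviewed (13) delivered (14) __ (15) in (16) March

1

The marked gap is the direct object of "delivered".
Its filler is the fronted wh-phrase "what", at word 1.
(The other dependency links word 8 to a gap after word 12.)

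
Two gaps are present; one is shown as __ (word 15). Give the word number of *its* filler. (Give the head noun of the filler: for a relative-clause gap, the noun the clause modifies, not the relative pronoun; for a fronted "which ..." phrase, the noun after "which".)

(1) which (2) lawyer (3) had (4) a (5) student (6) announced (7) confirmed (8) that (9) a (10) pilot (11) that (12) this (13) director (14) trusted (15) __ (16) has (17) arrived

The marked gap is inside the relative clause, the direct object of "trusted".
Its filler is the head noun "pilot" (via "that"), at word 10.
(The other dependency links word 2 to a gap after word 6.)

10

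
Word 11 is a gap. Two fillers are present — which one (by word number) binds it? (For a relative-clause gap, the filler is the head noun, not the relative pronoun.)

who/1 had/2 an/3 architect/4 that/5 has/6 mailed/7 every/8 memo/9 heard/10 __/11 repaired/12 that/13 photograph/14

The marked gap is the subject of "repaired".
Its filler is the fronted wh-phrase "who", at word 1.
(The other dependency links word 4 to a gap after word 5.)

1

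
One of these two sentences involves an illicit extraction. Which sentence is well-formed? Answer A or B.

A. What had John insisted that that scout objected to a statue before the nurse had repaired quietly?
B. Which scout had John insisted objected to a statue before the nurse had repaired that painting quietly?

In A, the wh-phrase is extracted from inside an adjunct island (introduced by "before"), which blocks movement.
In B, the extraction path crosses only that-complement boundaries, which are transparent.
So B is grammatical.

B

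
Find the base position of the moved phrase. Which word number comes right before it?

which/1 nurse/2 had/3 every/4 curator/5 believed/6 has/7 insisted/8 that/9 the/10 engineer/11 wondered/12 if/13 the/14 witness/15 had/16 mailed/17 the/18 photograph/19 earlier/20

6

The displaced element is "which nurse" (word 2).
It is linked across 1 clause boundary (Ø).
It functions as the subject of "insisted", so the gap sits immediately after word 6 ("believed").
Base order: Every curator had believed that which nurse has insisted that the engineer wondered if the witness had mailed the photograph earlier.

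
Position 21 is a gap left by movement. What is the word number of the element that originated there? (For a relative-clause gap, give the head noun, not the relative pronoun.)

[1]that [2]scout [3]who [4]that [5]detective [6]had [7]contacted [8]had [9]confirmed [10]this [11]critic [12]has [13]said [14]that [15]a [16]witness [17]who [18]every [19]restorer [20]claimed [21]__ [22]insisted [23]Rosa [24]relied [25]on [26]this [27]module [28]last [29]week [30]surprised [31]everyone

The gap at 21 is the subject of "insisted", inside a relative clause.
The relative pronoun is "who" (word 17); it is bound by the head noun immediately before it.
Its filler is the head noun "witness", at word 16.

16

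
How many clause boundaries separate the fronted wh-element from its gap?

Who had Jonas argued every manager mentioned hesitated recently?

2

"who" is extracted from the subject of "hesitated".
Boundaries crossed, outermost first: [Ø], [Ø] — 2 in total.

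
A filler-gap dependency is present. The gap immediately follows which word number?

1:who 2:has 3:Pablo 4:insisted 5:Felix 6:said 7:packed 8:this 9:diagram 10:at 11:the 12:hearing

6

The displaced element is "who" (word 1).
It is linked across 2 clause boundaries (Ø → Ø).
It functions as the subject of "packed", so the gap sits immediately after word 6 ("said").
Base order: Pablo has insisted Felix said that who packed this diagram at the hearing.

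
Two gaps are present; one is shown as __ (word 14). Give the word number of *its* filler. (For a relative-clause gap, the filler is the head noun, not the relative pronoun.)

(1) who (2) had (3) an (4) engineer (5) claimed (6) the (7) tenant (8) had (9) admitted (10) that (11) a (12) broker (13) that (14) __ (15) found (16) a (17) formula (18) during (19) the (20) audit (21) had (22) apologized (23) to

The marked gap is inside the relative clause, the subject of "found".
Its filler is the head noun "broker" (via "that"), at word 12.
(The other dependency links word 1 to a gap after word 23.)

12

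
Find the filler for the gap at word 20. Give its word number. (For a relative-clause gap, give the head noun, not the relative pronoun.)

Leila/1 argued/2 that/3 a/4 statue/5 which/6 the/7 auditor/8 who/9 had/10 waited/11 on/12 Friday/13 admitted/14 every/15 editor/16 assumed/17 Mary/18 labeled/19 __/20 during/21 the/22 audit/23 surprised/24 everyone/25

The gap at 20 is the object of "labeled", inside a relative clause.
The relative pronoun is "which" (word 6); it is bound by the head noun immediately before it.
Its filler is the head noun "statue", at word 5.

5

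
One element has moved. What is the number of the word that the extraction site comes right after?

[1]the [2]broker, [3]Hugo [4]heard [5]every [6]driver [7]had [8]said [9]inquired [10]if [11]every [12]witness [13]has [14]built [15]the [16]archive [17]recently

The displaced element is "the broker" (word 2).
It is linked across 2 clause boundaries (Ø → Ø).
It functions as the subject of "inquired", so the gap sits immediately after word 8 ("said").
Base order: Hugo heard every driver had said that the broker inquired if every witness has built the archive recently.

8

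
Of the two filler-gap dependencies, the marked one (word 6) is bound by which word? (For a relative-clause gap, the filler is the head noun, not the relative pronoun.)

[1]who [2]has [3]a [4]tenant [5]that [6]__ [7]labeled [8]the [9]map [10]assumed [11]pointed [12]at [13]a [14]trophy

4

The marked gap is inside the relative clause, the subject of "labeled".
Its filler is the head noun "tenant" (via "that"), at word 4.
(The other dependency links word 1 to a gap after word 10.)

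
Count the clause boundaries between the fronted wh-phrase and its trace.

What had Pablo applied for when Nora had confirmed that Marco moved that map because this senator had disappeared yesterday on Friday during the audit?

"what" originates inside the matrix clause — no clause boundary is crossed.

0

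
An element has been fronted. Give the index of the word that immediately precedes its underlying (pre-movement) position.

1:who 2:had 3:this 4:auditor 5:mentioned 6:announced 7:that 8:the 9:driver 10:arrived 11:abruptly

The displaced element is "who" (word 1).
It is linked across 1 clause boundary (Ø).
It functions as the subject of "announced", so the gap sits immediately after word 5 ("mentioned").
Base order: This auditor had mentioned who announced that the driver arrived abruptly.

5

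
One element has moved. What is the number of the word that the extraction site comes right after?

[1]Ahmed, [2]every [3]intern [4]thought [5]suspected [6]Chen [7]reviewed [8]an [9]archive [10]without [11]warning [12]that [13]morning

The displaced element is "Ahmed" (word 1).
It is linked across 1 clause boundary (Ø).
It functions as the subject of "suspected", so the gap sits immediately after word 4 ("thought").
Base order: Every intern thought Ahmed suspected Chen reviewed an archive without warning that morning.

4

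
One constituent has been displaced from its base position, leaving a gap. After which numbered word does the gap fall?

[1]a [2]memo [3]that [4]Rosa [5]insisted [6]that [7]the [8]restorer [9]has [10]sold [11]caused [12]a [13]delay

10

The displaced element is "a memo" (word 2).
It is linked across 1 clause boundary (that).
It functions as the direct object of "sold", so the gap sits immediately after word 10 ("sold").
Base order: Rosa insisted that the restorer has sold a memo.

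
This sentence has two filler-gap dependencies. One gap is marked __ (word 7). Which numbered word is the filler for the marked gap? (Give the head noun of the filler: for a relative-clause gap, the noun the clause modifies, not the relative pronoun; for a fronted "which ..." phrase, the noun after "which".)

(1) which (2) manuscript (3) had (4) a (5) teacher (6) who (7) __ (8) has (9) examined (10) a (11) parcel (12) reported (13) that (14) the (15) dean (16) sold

5

The marked gap is inside the relative clause, the subject of "examined".
Its filler is the head noun "teacher" (via "who"), at word 5.
(The other dependency links word 2 to a gap after word 16.)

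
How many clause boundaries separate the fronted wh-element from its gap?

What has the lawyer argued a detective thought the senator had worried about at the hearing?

"what" is extracted from the PP object of "worried".
Boundaries crossed, outermost first: [Ø], [Ø] — 2 in total.

2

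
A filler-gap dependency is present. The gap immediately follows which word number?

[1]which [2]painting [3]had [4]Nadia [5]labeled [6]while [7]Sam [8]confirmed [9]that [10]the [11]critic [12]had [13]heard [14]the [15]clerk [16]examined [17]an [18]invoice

The displaced element is "which painting" (word 2).
It functions as the direct object of "labeled", so the gap sits immediately after word 5 ("labeled").
Base order: Nadia had labeled which painting while Sam confirmed that the critic had heard the clerk examined an invoice.

5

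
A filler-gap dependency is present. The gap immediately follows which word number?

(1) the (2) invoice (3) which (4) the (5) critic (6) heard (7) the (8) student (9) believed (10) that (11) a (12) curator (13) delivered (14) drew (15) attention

The displaced element is "the invoice" (word 2).
It is linked across 2 clause boundaries (Ø → that).
It functions as the direct object of "delivered", so the gap sits immediately after word 13 ("delivered").
Base order: The critic heard the student believed that a curator delivered the invoice.

13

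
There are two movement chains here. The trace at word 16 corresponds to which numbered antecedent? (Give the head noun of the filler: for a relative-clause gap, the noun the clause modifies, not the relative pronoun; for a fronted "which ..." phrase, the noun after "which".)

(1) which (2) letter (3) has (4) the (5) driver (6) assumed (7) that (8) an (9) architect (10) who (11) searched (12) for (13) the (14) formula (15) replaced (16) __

The marked gap is the direct object of "replaced".
Its filler is the fronted wh-phrase "which letter", at word 2.
(The other dependency links word 9 to a gap after word 10.)

2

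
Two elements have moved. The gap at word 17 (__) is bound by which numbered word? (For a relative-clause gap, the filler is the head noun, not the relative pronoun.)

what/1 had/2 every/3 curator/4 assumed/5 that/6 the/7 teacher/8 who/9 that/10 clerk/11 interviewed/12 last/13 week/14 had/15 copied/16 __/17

The marked gap is the direct object of "copied".
Its filler is the fronted wh-phrase "what", at word 1.
(The other dependency links word 8 to a gap after word 12.)

1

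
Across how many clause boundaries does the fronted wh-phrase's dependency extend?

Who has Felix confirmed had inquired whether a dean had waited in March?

"who" is extracted from the subject of "inquired".
Boundaries crossed, outermost first: [Ø] — 1 in total.

1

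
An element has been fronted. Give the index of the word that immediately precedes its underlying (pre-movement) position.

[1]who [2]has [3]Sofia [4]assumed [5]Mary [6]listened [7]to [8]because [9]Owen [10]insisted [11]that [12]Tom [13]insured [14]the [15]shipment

The displaced element is "who" (word 1).
It is linked across 1 clause boundary (Ø).
It functions as the object of the preposition "to" of "listened", so the gap sits immediately after word 7 ("to").
Base order: Sofia has assumed Mary listened to who because Owen insisted that Tom insured the shipment.

7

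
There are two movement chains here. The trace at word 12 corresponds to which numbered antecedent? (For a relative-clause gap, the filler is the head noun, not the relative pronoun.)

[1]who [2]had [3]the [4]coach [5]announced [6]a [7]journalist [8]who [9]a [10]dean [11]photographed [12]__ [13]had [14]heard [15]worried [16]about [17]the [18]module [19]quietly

The marked gap is inside the relative clause, the direct object of "photographed".
Its filler is the head noun "journalist" (via "who"), at word 7.
(The other dependency links word 1 to a gap after word 14.)

7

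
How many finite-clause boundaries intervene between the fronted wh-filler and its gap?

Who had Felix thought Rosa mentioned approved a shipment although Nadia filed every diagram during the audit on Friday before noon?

2

"who" is extracted from the subject of "approved".
Boundaries crossed, outermost first: [Ø], [Ø] — 2 in total.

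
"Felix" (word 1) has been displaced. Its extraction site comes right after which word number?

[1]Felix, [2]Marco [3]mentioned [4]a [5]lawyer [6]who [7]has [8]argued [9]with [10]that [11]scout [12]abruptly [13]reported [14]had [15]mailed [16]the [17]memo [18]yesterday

13

The displaced element is "Felix" (word 1).
It is linked across 2 clause boundaries (Ø → Ø).
It functions as the subject of "mailed", so the gap sits immediately after word 13 ("reported").
Base order: Marco mentioned a lawyer who has argued with that scout abruptly reported Felix had mailed the memo yesterday.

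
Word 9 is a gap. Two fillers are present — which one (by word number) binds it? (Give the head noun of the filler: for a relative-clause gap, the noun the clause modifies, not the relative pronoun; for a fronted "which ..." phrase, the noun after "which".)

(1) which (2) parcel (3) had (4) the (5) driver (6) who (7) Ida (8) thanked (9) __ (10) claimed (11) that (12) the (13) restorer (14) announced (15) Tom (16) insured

5

The marked gap is inside the relative clause, the direct object of "thanked".
Its filler is the head noun "driver" (via "who"), at word 5.
(The other dependency links word 2 to a gap after word 16.)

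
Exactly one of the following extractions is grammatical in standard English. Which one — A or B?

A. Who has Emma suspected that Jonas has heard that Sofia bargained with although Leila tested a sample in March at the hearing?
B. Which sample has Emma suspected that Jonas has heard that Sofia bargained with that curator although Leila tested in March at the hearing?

In B, the wh-phrase is extracted from inside an adjunct island (introduced by "although"), which blocks movement.
In A, the extraction path crosses only that-complement boundaries, which are transparent.
So A is grammatical.

A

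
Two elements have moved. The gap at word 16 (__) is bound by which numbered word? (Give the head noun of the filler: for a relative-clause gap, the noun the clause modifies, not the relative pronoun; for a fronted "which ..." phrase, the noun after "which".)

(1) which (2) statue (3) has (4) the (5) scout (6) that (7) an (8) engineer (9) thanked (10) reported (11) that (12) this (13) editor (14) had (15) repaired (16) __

2

The marked gap is the direct object of "repaired".
Its filler is the fronted wh-phrase "which statue", at word 2.
(The other dependency links word 5 to a gap after word 9.)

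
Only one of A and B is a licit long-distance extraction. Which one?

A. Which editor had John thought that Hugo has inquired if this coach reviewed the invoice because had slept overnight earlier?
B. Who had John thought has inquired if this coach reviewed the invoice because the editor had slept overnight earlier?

In A, the wh-phrase is extracted from inside a wh-island (introduced by "if"), which blocks movement.
In B, the extraction path crosses only that-complement boundaries, which are transparent.
So B is grammatical.

B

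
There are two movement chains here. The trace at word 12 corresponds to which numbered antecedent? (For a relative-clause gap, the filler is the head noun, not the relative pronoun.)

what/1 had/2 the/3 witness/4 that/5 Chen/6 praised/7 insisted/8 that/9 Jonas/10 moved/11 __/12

The marked gap is the direct object of "moved".
Its filler is the fronted wh-phrase "what", at word 1.
(The other dependency links word 4 to a gap after word 7.)

1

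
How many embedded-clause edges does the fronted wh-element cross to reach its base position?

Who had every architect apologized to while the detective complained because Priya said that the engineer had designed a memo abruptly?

"who" originates inside the matrix clause — no clause boundary is crossed.

0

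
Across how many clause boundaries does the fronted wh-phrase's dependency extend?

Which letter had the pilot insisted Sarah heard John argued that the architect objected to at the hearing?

"which letter" is extracted from the PP object of "objected".
Boundaries crossed, outermost first: [Ø], [Ø], [that] — 3 in total.

3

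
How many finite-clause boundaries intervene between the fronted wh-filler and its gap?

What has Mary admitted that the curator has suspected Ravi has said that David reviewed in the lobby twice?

3

"what" is extracted from the object of "reviewed".
Boundaries crossed, outermost first: [that], [Ø], [that] — 3 in total.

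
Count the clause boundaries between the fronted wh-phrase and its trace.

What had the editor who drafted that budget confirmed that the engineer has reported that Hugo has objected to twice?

"what" is extracted from the PP object of "objected".
Boundaries crossed, outermost first: [that], [that] — 2 in total.

2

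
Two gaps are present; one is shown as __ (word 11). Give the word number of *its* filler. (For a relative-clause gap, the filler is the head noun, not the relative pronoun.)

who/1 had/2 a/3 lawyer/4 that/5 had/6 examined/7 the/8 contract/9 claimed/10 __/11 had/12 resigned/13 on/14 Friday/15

The marked gap is the subject of "resigned".
Its filler is the fronted wh-phrase "who", at word 1.
(The other dependency links word 4 to a gap after word 5.)

1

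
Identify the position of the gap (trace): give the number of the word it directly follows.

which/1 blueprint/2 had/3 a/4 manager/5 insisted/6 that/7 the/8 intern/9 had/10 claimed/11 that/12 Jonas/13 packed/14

14

The displaced element is "which blueprint" (word 2).
It is linked across 2 clause boundaries (that → that).
It functions as the direct object of "packed", so the gap sits immediately after word 14 ("packed").
Base order: A manager had insisted that the intern had claimed that Jonas packed which blueprint.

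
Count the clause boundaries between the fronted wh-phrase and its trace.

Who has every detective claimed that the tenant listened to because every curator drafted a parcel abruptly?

1

"who" is extracted from the PP object of "listened".
Boundaries crossed, outermost first: [that] — 1 in total.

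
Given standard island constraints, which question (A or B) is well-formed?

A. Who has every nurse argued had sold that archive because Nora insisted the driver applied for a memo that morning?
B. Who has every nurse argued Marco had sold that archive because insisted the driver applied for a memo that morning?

A

In B, the wh-phrase is extracted from inside an adjunct island (introduced by "because"), which blocks movement.
In A, the extraction path crosses only that-complement boundaries, which are transparent.
So A is grammatical.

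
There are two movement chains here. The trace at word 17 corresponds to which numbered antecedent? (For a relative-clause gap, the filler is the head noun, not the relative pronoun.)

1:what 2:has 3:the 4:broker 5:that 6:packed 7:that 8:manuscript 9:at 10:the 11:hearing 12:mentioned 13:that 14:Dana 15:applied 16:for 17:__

1

The marked gap is the object of the preposition "for" of "applied".
Its filler is the fronted wh-phrase "what", at word 1.
(The other dependency links word 4 to a gap after word 5.)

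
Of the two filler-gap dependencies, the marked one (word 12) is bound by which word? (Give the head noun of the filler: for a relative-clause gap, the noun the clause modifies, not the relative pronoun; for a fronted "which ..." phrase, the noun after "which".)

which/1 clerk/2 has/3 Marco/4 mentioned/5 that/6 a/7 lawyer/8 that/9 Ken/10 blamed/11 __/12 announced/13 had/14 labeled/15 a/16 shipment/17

The marked gap is inside the relative clause, the direct object of "blamed".
Its filler is the head noun "lawyer" (via "that"), at word 8.
(The other dependency links word 2 to a gap after word 13.)

8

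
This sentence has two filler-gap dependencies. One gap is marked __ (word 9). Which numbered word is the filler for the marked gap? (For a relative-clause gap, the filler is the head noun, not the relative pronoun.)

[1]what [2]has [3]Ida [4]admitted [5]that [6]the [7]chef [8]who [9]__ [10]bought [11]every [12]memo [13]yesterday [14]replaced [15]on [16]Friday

7

The marked gap is inside the relative clause, the subject of "bought".
Its filler is the head noun "chef" (via "who"), at word 7.
(The other dependency links word 1 to a gap after word 14.)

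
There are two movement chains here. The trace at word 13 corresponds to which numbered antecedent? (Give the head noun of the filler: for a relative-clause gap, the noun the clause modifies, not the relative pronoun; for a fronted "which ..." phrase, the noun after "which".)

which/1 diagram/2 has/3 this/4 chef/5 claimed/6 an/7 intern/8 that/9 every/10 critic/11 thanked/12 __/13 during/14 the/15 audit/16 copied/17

8

The marked gap is inside the relative clause, the direct object of "thanked".
Its filler is the head noun "intern" (via "that"), at word 8.
(The other dependency links word 2 to a gap after word 17.)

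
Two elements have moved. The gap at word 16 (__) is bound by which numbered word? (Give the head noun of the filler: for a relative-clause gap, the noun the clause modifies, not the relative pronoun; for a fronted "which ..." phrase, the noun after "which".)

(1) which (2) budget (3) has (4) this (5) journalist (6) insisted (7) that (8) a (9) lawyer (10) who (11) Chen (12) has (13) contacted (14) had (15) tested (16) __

The marked gap is the direct object of "tested".
Its filler is the fronted wh-phrase "which budget", at word 2.
(The other dependency links word 9 to a gap after word 13.)

2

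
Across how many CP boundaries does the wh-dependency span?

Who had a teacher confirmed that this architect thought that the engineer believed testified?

"who" is extracted from the subject of "testified".
Boundaries crossed, outermost first: [that], [that], [Ø] — 3 in total.

3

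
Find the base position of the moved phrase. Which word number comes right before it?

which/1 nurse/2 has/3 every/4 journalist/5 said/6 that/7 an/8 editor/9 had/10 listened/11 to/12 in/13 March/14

The displaced element is "which nurse" (word 2).
It is linked across 1 clause boundary (that).
It functions as the object of the preposition "to" of "listened", so the gap sits immediately after word 12 ("to").
Base order: Every journalist has said that an editor had listened to which nurse in March.

12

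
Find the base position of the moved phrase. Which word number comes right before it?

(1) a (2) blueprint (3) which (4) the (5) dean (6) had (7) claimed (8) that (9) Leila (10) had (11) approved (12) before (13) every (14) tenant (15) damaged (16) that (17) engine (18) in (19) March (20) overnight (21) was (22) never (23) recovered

The displaced element is "a blueprint" (word 2).
It is linked across 1 clause boundary (that).
It functions as the direct object of "approved", so the gap sits immediately after word 11 ("approved").
Base order: The dean had claimed that Leila had approved a blueprint before every tenant damaged that engine in March overnight.

11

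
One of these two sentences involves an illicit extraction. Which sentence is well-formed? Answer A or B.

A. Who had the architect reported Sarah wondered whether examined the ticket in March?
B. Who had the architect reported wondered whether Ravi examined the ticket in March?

B

In A, the wh-phrase is extracted from inside a wh-island (introduced by "whether"), which blocks movement.
In B, the extraction path crosses only that-complement boundaries, which are transparent.
So B is grammatical.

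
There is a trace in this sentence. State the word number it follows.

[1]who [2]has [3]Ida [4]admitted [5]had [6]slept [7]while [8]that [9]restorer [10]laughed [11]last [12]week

4

The displaced element is "who" (word 1).
It is linked across 1 clause boundary (Ø).
It functions as the subject of "slept", so the gap sits immediately after word 4 ("admitted").
Base order: Ida has admitted that who had slept while that restorer laughed last week.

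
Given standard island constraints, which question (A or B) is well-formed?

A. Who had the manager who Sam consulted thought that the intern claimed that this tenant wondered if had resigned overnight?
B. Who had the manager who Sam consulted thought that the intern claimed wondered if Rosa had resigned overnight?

B

In A, the wh-phrase is extracted from inside a wh-island (introduced by "if"), which blocks movement.
In B, the extraction path crosses only that-complement boundaries, which are transparent.
So B is grammatical.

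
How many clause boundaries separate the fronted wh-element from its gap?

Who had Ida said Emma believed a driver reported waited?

"who" is extracted from the subject of "waited".
Boundaries crossed, outermost first: [Ø], [Ø], [Ø] — 3 in total.

3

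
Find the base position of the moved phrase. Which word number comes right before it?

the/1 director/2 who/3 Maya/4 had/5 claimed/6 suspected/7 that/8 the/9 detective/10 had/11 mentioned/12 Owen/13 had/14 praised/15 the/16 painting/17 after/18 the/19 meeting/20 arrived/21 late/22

The displaced element is "the director" (word 2).
It is linked across 1 clause boundary (Ø).
It functions as the subject of "suspected", so the gap sits immediately after word 6 ("claimed").
Base order: Maya had claimed that the director suspected that the detective had mentioned Owen had praised the painting after the meeting.

6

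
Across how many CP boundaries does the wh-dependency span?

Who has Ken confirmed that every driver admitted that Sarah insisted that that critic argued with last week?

"who" is extracted from the PP object of "argued".
Boundaries crossed, outermost first: [that], [that], [that] — 3 in total.

3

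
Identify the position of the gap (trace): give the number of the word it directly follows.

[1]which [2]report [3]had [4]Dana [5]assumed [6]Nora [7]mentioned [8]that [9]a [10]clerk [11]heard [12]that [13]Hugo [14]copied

The displaced element is "which report" (word 2).
It is linked across 3 clause boundaries (Ø → that → that).
It functions as the direct object of "copied", so the gap sits immediately after word 14 ("copied").
Base order: Dana had assumed Nora mentioned that a clerk heard that Hugo copied which report.

14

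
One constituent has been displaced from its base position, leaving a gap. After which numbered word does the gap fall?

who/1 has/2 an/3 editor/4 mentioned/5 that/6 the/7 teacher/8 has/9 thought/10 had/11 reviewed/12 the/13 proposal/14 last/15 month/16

The displaced element is "who" (word 1).
It is linked across 2 clause boundaries (that → Ø).
It functions as the subject of "reviewed", so the gap sits immediately after word 10 ("thought").
Base order: An editor has mentioned that the teacher has thought that who had reviewed the proposal last month.

10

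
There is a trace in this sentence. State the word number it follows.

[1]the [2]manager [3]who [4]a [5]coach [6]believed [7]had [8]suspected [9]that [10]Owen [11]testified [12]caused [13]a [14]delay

6

The displaced element is "the manager" (word 2).
It is linked across 1 clause boundary (Ø).
It functions as the subject of "suspected", so the gap sits immediately after word 6 ("believed").
Base order: A coach believed that the manager had suspected that Owen testified.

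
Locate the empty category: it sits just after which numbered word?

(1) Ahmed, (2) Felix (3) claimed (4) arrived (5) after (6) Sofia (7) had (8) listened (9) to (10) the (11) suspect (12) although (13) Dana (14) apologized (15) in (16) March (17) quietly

3

The displaced element is "Ahmed" (word 1).
It is linked across 1 clause boundary (Ø).
It functions as the subject of "arrived", so the gap sits immediately after word 3 ("claimed").
Base order: Felix claimed that Ahmed arrived after Sofia had listened to the suspect although Dana apologized in March quietly.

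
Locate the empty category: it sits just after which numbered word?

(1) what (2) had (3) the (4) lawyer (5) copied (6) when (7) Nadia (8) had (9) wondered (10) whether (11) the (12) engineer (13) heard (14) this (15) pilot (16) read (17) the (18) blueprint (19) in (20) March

The displaced element is "what" (word 1).
It functions as the direct object of "copied", so the gap sits immediately after word 5 ("copied").
Base order: The lawyer had copied what when Nadia had wondered whether the engineer heard this pilot read the blueprint in March.

5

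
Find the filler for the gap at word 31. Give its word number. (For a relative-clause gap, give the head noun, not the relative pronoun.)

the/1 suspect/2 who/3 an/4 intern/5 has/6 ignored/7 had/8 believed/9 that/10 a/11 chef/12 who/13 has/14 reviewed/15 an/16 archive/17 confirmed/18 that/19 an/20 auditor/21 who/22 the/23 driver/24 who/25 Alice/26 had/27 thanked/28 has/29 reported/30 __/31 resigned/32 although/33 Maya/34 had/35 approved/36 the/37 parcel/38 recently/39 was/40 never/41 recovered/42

The gap at 31 is the subject of "resigned", inside a relative clause.
The relative pronoun is "who" (word 22); it is bound by the head noun immediately before it.
Its filler is the head noun "auditor", at word 21.

21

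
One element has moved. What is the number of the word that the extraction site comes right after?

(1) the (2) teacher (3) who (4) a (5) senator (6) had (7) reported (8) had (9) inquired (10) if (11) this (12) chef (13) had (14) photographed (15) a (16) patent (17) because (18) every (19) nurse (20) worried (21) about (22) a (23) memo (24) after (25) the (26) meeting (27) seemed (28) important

7

The displaced element is "the teacher" (word 2).
It is linked across 1 clause boundary (Ø).
It functions as the subject of "inquired", so the gap sits immediately after word 7 ("reported").
Base order: A senator had reported the teacher had inquired if this chef had photographed a patent because every nurse worried about a memo after the meeting.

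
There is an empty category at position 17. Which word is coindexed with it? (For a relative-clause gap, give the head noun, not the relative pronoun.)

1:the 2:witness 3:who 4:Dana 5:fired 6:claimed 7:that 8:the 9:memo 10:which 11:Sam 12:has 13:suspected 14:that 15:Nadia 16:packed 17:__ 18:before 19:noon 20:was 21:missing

9

The gap at 17 is the object of "packed", inside a relative clause.
The relative pronoun is "which" (word 10); it is bound by the head noun immediately before it.
Its filler is the head noun "memo", at word 9.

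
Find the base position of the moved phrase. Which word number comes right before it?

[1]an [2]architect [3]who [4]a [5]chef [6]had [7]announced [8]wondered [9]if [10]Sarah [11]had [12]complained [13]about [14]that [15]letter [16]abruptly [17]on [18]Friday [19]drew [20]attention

The displaced element is "an architect" (word 2).
It is linked across 1 clause boundary (Ø).
It functions as the subject of "wondered", so the gap sits immediately after word 7 ("announced").
Base order: A chef had announced that an architect wondered if Sarah had complained about that letter abruptly on Friday.

7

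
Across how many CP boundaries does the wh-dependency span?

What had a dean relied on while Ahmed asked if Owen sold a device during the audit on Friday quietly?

0

"what" originates inside the matrix clause — no clause boundary is crossed.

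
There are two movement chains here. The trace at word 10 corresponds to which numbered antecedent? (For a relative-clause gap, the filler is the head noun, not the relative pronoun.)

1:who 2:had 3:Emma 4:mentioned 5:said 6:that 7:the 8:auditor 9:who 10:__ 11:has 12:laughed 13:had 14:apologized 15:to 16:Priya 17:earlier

8

The marked gap is inside the relative clause, the subject of "laughed".
Its filler is the head noun "auditor" (via "who"), at word 8.
(The other dependency links word 1 to a gap after word 4.)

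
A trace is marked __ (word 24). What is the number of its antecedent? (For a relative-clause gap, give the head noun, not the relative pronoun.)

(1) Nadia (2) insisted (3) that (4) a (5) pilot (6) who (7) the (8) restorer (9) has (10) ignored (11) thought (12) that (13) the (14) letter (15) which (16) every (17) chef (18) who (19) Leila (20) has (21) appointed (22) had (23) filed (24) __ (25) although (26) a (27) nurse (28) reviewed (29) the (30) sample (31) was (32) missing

14

The gap at 24 is the object of "filed", inside a relative clause.
The relative pronoun is "which" (word 15); it is bound by the head noun immediately before it.
Its filler is the head noun "letter", at word 14.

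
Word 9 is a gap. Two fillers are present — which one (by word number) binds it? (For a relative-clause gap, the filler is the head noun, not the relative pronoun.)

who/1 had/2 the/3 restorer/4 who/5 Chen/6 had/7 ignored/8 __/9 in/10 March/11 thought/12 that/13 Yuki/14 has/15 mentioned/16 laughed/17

The marked gap is inside the relative clause, the direct object of "ignored".
Its filler is the head noun "restorer" (via "who"), at word 4.
(The other dependency links word 1 to a gap after word 16.)

4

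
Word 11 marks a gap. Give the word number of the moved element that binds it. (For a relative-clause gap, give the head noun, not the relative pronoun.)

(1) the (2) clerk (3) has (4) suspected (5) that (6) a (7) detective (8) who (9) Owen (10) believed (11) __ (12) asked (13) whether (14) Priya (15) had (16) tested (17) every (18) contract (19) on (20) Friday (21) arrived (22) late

7

The gap at 11 is the subject of "asked", inside a relative clause.
The relative pronoun is "who" (word 8); it is bound by the head noun immediately before it.
Its filler is the head noun "detective", at word 7.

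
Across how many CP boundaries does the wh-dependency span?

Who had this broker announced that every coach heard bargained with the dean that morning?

2

"who" is extracted from the subject of "bargained".
Boundaries crossed, outermost first: [that], [Ø] — 2 in total.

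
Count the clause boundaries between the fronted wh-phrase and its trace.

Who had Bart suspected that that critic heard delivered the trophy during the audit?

"who" is extracted from the subject of "delivered".
Boundaries crossed, outermost first: [that], [Ø] — 2 in total.

2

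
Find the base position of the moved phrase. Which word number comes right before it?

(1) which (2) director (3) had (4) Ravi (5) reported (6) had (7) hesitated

5

The displaced element is "which director" (word 2).
It is linked across 1 clause boundary (Ø).
It functions as the subject of "hesitated", so the gap sits immediately after word 5 ("reported").
Base order: Ravi had reported which director had hesitated.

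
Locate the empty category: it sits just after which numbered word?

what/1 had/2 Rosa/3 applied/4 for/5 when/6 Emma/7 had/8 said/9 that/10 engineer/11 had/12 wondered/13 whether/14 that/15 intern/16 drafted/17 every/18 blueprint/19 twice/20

The displaced element is "what" (word 1).
It functions as the object of the preposition "for" of "applied", so the gap sits immediately after word 5 ("for").
Base order: Rosa had applied for what when Emma had said that engineer had wondered whether that intern drafted every blueprint twice.

5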